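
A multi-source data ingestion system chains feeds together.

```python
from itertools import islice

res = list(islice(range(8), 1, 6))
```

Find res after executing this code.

Step 1: islice(range(8), 1, 6) takes elements at indices [1, 6).
Step 2: Elements: [1, 2, 3, 4, 5].
Therefore res = [1, 2, 3, 4, 5].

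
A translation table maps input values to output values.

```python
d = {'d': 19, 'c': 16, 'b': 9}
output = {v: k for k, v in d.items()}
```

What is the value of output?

Step 1: Invert dict (swap keys and values):
  'd': 19 -> 19: 'd'
  'c': 16 -> 16: 'c'
  'b': 9 -> 9: 'b'
Therefore output = {19: 'd', 16: 'c', 9: 'b'}.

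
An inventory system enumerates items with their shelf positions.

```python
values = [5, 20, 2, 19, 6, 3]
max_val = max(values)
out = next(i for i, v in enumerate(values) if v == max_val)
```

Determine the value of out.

Step 1: max([5, 20, 2, 19, 6, 3]) = 20.
Step 2: Find first index where value == 20:
  Index 0: 5 != 20
  Index 1: 20 == 20, found!
Therefore out = 1.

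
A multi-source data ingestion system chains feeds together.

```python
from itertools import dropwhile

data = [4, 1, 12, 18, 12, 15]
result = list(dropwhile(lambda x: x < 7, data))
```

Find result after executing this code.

Step 1: dropwhile drops elements while < 7:
  4 < 7: dropped
  1 < 7: dropped
  12: kept (dropping stopped)
Step 2: Remaining elements kept regardless of condition.
Therefore result = [12, 18, 12, 15].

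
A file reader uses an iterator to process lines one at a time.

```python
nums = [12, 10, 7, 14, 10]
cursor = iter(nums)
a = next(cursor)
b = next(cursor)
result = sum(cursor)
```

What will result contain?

Step 1: Create iterator over [12, 10, 7, 14, 10].
Step 2: a = next() = 12, b = next() = 10.
Step 3: sum() of remaining [7, 14, 10] = 31.
Therefore result = 31.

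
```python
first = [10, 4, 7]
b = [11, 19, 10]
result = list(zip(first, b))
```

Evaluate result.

Step 1: zip pairs elements at same index:
  Index 0: (10, 11)
  Index 1: (4, 19)
  Index 2: (7, 10)
Therefore result = [(10, 11), (4, 19), (7, 10)].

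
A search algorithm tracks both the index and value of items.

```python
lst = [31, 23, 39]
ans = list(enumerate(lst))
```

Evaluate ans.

Step 1: enumerate pairs each element with its index:
  (0, 31)
  (1, 23)
  (2, 39)
Therefore ans = [(0, 31), (1, 23), (2, 39)].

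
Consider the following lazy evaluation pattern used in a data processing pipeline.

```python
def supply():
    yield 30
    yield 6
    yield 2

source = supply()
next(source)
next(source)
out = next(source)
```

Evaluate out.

Step 1: supply() creates a generator.
Step 2: next(source) yields 30 (consumed and discarded).
Step 3: next(source) yields 6 (consumed and discarded).
Step 4: next(source) yields 2, assigned to out.
Therefore out = 2.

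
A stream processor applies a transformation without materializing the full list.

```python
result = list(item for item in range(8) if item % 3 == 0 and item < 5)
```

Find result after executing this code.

Step 1: Filter range(8) where item % 3 == 0 and item < 5:
  item=0: both conditions met, included
  item=1: excluded (1 % 3 != 0)
  item=2: excluded (2 % 3 != 0)
  item=3: both conditions met, included
  item=4: excluded (4 % 3 != 0)
  item=5: excluded (5 % 3 != 0, 5 >= 5)
  item=6: excluded (6 >= 5)
  item=7: excluded (7 % 3 != 0, 7 >= 5)
Therefore result = [0, 3].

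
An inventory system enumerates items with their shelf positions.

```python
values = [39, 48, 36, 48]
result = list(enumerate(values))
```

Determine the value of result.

Step 1: enumerate pairs each element with its index:
  (0, 39)
  (1, 48)
  (2, 36)
  (3, 48)
Therefore result = [(0, 39), (1, 48), (2, 36), (3, 48)].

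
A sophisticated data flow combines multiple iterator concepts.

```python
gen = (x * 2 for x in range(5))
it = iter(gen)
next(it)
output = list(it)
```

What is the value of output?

Step 1: Generator produces [0, 2, 4, 6, 8].
Step 2: next(it) consumes first element (0).
Step 3: list(it) collects remaining: [2, 4, 6, 8].
Therefore output = [2, 4, 6, 8].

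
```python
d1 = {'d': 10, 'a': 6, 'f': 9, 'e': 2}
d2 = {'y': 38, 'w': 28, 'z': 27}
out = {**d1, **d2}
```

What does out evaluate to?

Step 1: Merge d1 and d2 (d2 values override on key conflicts).
Step 2: d1 has keys ['d', 'a', 'f', 'e'], d2 has keys ['y', 'w', 'z'].
Therefore out = {'d': 10, 'a': 6, 'f': 9, 'e': 2, 'y': 38, 'w': 28, 'z': 27}.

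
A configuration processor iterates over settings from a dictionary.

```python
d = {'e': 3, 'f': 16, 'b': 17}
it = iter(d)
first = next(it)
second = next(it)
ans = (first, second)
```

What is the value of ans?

Step 1: iter(d) iterates over keys: ['e', 'f', 'b'].
Step 2: first = next(it) = 'e', second = next(it) = 'f'.
Therefore ans = ('e', 'f').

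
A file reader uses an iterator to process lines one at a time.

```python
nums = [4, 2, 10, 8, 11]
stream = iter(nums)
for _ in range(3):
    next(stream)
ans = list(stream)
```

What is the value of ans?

Step 1: Create iterator over [4, 2, 10, 8, 11].
Step 2: Advance 3 positions (consuming [4, 2, 10]).
Step 3: list() collects remaining elements: [8, 11].
Therefore ans = [8, 11].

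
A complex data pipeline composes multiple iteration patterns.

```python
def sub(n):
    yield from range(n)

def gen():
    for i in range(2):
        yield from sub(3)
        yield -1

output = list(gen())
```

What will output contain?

Step 1: For each i in range(2):
  i=0: yield from sub(3) -> [0, 1, 2], then yield -1
  i=1: yield from sub(3) -> [0, 1, 2], then yield -1
Therefore output = [0, 1, 2, -1, 0, 1, 2, -1].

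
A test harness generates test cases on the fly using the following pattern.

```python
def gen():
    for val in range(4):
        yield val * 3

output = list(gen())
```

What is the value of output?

Step 1: For each val in range(4), yield val * 3:
  val=0: yield 0 * 3 = 0
  val=1: yield 1 * 3 = 3
  val=2: yield 2 * 3 = 6
  val=3: yield 3 * 3 = 9
Therefore output = [0, 3, 6, 9].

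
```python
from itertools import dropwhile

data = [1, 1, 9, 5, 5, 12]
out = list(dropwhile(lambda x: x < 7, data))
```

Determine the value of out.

Step 1: dropwhile drops elements while < 7:
  1 < 7: dropped
  1 < 7: dropped
  9: kept (dropping stopped)
Step 2: Remaining elements kept regardless of condition.
Therefore out = [9, 5, 5, 12].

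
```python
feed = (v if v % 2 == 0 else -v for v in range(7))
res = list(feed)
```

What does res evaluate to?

Step 1: For each v in range(7), yield v if even, else -v:
  v=0: even, yield 0
  v=1: odd, yield -1
  v=2: even, yield 2
  v=3: odd, yield -3
  v=4: even, yield 4
  v=5: odd, yield -5
  v=6: even, yield 6
Therefore res = [0, -1, 2, -3, 4, -5, 6].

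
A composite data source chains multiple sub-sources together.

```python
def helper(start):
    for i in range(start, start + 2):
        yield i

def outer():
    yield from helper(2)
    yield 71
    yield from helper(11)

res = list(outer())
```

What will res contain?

Step 1: outer() delegates to helper(2):
  yield 2
  yield 3
Step 2: yield 71
Step 3: Delegates to helper(11):
  yield 11
  yield 12
Therefore res = [2, 3, 71, 11, 12].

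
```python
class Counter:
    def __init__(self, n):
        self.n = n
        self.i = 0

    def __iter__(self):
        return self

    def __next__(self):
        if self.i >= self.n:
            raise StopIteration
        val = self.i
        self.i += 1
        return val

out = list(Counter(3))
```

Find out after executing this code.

Step 1: Counter(3) creates an iterator counting 0 to 2.
Step 2: list() consumes all values: [0, 1, 2].
Therefore out = [0, 1, 2].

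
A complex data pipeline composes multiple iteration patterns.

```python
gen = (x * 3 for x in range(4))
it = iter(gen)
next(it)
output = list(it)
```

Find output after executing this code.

Step 1: Generator produces [0, 3, 6, 9].
Step 2: next(it) consumes first element (0).
Step 3: list(it) collects remaining: [3, 6, 9].
Therefore output = [3, 6, 9].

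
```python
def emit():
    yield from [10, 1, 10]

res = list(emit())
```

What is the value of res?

Step 1: yield from delegates to the iterable, yielding each element.
Step 2: Collected values: [10, 1, 10].
Therefore res = [10, 1, 10].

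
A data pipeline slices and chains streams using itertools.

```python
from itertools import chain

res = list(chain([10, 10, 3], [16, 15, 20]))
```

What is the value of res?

Step 1: chain() concatenates iterables: [10, 10, 3] + [16, 15, 20].
Therefore res = [10, 10, 3, 16, 15, 20].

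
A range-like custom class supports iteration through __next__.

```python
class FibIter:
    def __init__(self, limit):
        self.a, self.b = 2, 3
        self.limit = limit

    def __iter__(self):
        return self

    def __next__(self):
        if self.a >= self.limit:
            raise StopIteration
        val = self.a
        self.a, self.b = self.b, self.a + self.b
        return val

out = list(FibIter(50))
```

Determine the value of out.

Step 1: Fibonacci-like sequence (a=2, b=3) until >= 50:
  Yield 2, then a,b = 3,5
  Yield 3, then a,b = 5,8
  Yield 5, then a,b = 8,13
  Yield 8, then a,b = 13,21
  Yield 13, then a,b = 21,34
  Yield 21, then a,b = 34,55
  Yield 34, then a,b = 55,89
Step 2: 55 >= 50, stop.
Therefore out = [2, 3, 5, 8, 13, 21, 34].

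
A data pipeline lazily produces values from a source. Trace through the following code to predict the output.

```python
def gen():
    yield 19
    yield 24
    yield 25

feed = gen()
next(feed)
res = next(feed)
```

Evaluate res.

Step 1: gen() creates a generator.
Step 2: next(feed) yields 19 (consumed and discarded).
Step 3: next(feed) yields 24, assigned to res.
Therefore res = 24.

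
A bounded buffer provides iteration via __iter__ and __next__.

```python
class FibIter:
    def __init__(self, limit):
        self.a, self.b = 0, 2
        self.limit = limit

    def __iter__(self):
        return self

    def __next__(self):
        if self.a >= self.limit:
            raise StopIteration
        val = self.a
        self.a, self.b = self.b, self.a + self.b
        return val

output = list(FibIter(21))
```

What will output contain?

Step 1: Fibonacci-like sequence (a=0, b=2) until >= 21:
  Yield 0, then a,b = 2,2
  Yield 2, then a,b = 2,4
  Yield 2, then a,b = 4,6
  Yield 4, then a,b = 6,10
  Yield 6, then a,b = 10,16
  Yield 10, then a,b = 16,26
  Yield 16, then a,b = 26,42
Step 2: 26 >= 21, stop.
Therefore output = [0, 2, 2, 4, 6, 10, 16].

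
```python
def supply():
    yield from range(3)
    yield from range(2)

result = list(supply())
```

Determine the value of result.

Step 1: Trace yields in order:
  yield 0
  yield 1
  yield 2
  yield 0
  yield 1
Therefore result = [0, 1, 2, 0, 1].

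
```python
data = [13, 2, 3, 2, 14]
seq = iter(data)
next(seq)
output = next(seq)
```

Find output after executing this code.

Step 1: Create iterator over [13, 2, 3, 2, 14].
Step 2: next() consumes 13.
Step 3: next() returns 2.
Therefore output = 2.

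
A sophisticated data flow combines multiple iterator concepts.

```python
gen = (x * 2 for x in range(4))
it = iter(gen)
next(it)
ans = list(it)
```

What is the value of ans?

Step 1: Generator produces [0, 2, 4, 6].
Step 2: next(it) consumes first element (0).
Step 3: list(it) collects remaining: [2, 4, 6].
Therefore ans = [2, 4, 6].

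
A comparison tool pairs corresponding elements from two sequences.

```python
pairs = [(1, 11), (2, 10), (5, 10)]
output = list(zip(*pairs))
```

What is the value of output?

Step 1: zip(*pairs) transposes: unzips [(1, 11), (2, 10), (5, 10)] into separate sequences.
Step 2: First elements: (1, 2, 5), second elements: (11, 10, 10).
Therefore output = [(1, 2, 5), (11, 10, 10)].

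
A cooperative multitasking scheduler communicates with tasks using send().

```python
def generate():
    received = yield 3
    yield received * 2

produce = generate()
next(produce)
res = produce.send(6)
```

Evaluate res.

Step 1: next(produce) advances to first yield, producing 3.
Step 2: send(6) resumes, received = 6.
Step 3: yield received * 2 = 6 * 2 = 12.
Therefore res = 12.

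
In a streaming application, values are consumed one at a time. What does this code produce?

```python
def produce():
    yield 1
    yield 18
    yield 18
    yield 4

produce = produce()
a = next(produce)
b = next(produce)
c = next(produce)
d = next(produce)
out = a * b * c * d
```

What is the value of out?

Step 1: Create generator and consume all values:
  a = next(produce) = 1
  b = next(produce) = 18
  c = next(produce) = 18
  d = next(produce) = 4
Step 2: out = 1 * 18 * 18 * 4 = 1296.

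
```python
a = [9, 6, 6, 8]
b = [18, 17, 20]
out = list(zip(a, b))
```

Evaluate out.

Step 1: zip stops at shortest (len(a)=4, len(b)=3):
  Index 0: (9, 18)
  Index 1: (6, 17)
  Index 2: (6, 20)
Step 2: Last element of a (8) has no pair, dropped.
Therefore out = [(9, 18), (6, 17), (6, 20)].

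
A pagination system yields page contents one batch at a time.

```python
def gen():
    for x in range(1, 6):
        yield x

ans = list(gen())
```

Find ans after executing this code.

Step 1: The generator yields each value from range(1, 6).
Step 2: list() consumes all yields: [1, 2, 3, 4, 5].
Therefore ans = [1, 2, 3, 4, 5].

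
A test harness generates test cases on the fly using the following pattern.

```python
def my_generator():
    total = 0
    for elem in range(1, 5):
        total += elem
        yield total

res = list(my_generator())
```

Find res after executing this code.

Step 1: Generator accumulates running sum:
  elem=1: total = 1, yield 1
  elem=2: total = 3, yield 3
  elem=3: total = 6, yield 6
  elem=4: total = 10, yield 10
Therefore res = [1, 3, 6, 10].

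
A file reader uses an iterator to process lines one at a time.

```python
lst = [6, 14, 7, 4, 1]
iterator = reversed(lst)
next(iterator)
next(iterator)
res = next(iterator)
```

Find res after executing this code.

Step 1: reversed([6, 14, 7, 4, 1]) gives iterator: [1, 4, 7, 14, 6].
Step 2: First next() = 1, second next() = 4.
Step 3: Third next() = 7.
Therefore res = 7.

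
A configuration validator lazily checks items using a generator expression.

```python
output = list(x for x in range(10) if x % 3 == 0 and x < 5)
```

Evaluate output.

Step 1: Filter range(10) where x % 3 == 0 and x < 5:
  x=0: both conditions met, included
  x=1: excluded (1 % 3 != 0)
  x=2: excluded (2 % 3 != 0)
  x=3: both conditions met, included
  x=4: excluded (4 % 3 != 0)
  x=5: excluded (5 % 3 != 0, 5 >= 5)
  x=6: excluded (6 >= 5)
  x=7: excluded (7 % 3 != 0, 7 >= 5)
  x=8: excluded (8 % 3 != 0, 8 >= 5)
  x=9: excluded (9 >= 5)
Therefore output = [0, 3].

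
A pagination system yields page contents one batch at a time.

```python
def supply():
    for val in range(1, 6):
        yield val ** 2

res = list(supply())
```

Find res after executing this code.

Step 1: For each val in range(1, 6), yield val**2:
  val=1: yield 1**2 = 1
  val=2: yield 2**2 = 4
  val=3: yield 3**2 = 9
  val=4: yield 4**2 = 16
  val=5: yield 5**2 = 25
Therefore res = [1, 4, 9, 16, 25].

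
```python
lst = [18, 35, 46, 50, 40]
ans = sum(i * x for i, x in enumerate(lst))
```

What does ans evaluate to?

Step 1: Compute i * x for each (i, x) in enumerate([18, 35, 46, 50, 40]):
  i=0, x=18: 0*18 = 0
  i=1, x=35: 1*35 = 35
  i=2, x=46: 2*46 = 92
  i=3, x=50: 3*50 = 150
  i=4, x=40: 4*40 = 160
Step 2: sum = 0 + 35 + 92 + 150 + 160 = 437.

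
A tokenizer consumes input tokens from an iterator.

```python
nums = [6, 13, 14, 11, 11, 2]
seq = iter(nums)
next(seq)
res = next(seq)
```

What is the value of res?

Step 1: Create iterator over [6, 13, 14, 11, 11, 2].
Step 2: next() consumes 6.
Step 3: next() returns 13.
Therefore res = 13.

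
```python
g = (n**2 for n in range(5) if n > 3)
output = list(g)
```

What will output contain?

Step 1: For range(5), keep n > 3, then square:
  n=0: 0 <= 3, excluded
  n=1: 1 <= 3, excluded
  n=2: 2 <= 3, excluded
  n=3: 3 <= 3, excluded
  n=4: 4 > 3, yield 4**2 = 16
Therefore output = [16].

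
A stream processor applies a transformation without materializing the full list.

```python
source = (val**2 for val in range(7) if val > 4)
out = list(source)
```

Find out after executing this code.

Step 1: For range(7), keep val > 4, then square:
  val=0: 0 <= 4, excluded
  val=1: 1 <= 4, excluded
  val=2: 2 <= 4, excluded
  val=3: 3 <= 4, excluded
  val=4: 4 <= 4, excluded
  val=5: 5 > 4, yield 5**2 = 25
  val=6: 6 > 4, yield 6**2 = 36
Therefore out = [25, 36].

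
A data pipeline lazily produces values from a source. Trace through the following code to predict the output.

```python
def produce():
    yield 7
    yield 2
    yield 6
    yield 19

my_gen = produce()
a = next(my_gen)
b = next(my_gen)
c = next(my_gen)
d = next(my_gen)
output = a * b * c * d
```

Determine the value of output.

Step 1: Create generator and consume all values:
  a = next(my_gen) = 7
  b = next(my_gen) = 2
  c = next(my_gen) = 6
  d = next(my_gen) = 19
Step 2: output = 7 * 2 * 6 * 19 = 1596.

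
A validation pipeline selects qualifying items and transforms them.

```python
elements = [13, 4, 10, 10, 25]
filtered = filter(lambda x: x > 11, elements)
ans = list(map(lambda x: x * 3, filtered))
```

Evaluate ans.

Step 1: Filter elements for elements > 11:
  13: kept
  4: removed
  10: removed
  10: removed
  25: kept
Step 2: Map x * 3 on filtered [13, 25]:
  13 -> 39
  25 -> 75
Therefore ans = [39, 75].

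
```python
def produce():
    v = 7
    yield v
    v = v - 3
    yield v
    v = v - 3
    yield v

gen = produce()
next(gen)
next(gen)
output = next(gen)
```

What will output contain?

Step 1: Trace through generator execution:
  Yield 1: v starts at 7, yield 7
  Yield 2: v = 7 - 3 = 4, yield 4
  Yield 3: v = 4 - 3 = 1, yield 1
Step 2: First next() gets 7, second next() gets the second value, third next() yields 1.
Therefore output = 1.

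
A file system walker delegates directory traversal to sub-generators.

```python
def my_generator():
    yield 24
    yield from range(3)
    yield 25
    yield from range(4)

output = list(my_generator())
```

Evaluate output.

Step 1: Trace yields in order:
  yield 24
  yield 0
  yield 1
  yield 2
  yield 25
  yield 0
  yield 1
  yield 2
  yield 3
Therefore output = [24, 0, 1, 2, 25, 0, 1, 2, 3].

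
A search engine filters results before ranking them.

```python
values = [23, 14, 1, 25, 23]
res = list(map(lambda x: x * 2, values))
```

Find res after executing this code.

Step 1: Apply lambda x: x * 2 to each element:
  23 -> 46
  14 -> 28
  1 -> 2
  25 -> 50
  23 -> 46
Therefore res = [46, 28, 2, 50, 46].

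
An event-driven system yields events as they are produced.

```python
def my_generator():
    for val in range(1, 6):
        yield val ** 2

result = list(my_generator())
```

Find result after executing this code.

Step 1: For each val in range(1, 6), yield val**2:
  val=1: yield 1**2 = 1
  val=2: yield 2**2 = 4
  val=3: yield 3**2 = 9
  val=4: yield 4**2 = 16
  val=5: yield 5**2 = 25
Therefore result = [1, 4, 9, 16, 25].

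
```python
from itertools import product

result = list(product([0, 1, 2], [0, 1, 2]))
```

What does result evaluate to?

Step 1: product([0, 1, 2], [0, 1, 2]) gives all pairs:
  (0, 0)
  (0, 1)
  (0, 2)
  (1, 0)
  (1, 1)
  (1, 2)
  (2, 0)
  (2, 1)
  (2, 2)
Therefore result = [(0, 0), (0, 1), (0, 2), (1, 0), (1, 1), (1, 2), (2, 0), (2, 1), (2, 2)].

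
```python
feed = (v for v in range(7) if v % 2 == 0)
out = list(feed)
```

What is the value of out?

Step 1: Filter range(7) keeping only even values:
  v=0: even, included
  v=1: odd, excluded
  v=2: even, included
  v=3: odd, excluded
  v=4: even, included
  v=5: odd, excluded
  v=6: even, included
Therefore out = [0, 2, 4, 6].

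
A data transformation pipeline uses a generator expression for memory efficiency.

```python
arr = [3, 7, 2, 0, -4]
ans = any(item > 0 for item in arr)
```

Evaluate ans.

Step 1: Check item > 0 for each element in [3, 7, 2, 0, -4]:
  3 > 0: True
  7 > 0: True
  2 > 0: True
  0 > 0: False
  -4 > 0: False
Step 2: any() returns True.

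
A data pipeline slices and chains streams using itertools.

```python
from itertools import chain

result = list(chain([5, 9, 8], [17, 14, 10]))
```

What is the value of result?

Step 1: chain() concatenates iterables: [5, 9, 8] + [17, 14, 10].
Therefore result = [5, 9, 8, 17, 14, 10].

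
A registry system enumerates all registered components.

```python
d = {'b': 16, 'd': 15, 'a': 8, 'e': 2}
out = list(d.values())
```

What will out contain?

Step 1: d.values() returns the dictionary values in insertion order.
Therefore out = [16, 15, 8, 2].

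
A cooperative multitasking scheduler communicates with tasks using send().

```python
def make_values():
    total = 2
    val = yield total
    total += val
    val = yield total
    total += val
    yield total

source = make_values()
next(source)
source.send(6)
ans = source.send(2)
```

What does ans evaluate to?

Step 1: next() -> yield total=2.
Step 2: send(6) -> val=6, total = 2+6 = 8, yield 8.
Step 3: send(2) -> val=2, total = 8+2 = 10, yield 10.
Therefore ans = 10.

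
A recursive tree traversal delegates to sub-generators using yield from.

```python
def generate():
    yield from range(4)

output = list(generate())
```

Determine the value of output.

Step 1: yield from delegates to the iterable, yielding each element.
Step 2: Collected values: [0, 1, 2, 3].
Therefore output = [0, 1, 2, 3].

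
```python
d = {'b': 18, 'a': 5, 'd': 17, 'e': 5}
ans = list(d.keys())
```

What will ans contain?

Step 1: d.keys() returns the dictionary keys in insertion order.
Therefore ans = ['b', 'a', 'd', 'e'].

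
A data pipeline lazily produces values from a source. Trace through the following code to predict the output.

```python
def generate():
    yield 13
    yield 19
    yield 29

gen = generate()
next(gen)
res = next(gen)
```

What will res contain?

Step 1: generate() creates a generator.
Step 2: next(gen) yields 13 (consumed and discarded).
Step 3: next(gen) yields 19, assigned to res.
Therefore res = 19.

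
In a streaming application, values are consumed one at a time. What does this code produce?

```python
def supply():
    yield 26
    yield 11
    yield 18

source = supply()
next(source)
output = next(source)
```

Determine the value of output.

Step 1: supply() creates a generator.
Step 2: next(source) yields 26 (consumed and discarded).
Step 3: next(source) yields 11, assigned to output.
Therefore output = 11.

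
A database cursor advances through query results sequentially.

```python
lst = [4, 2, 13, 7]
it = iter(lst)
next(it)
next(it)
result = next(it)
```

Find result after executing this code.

Step 1: Create iterator over [4, 2, 13, 7].
Step 2: next() consumes 4.
Step 3: next() consumes 2.
Step 4: next() returns 13.
Therefore result = 13.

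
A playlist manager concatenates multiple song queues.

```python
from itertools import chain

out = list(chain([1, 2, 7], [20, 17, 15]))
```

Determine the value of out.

Step 1: chain() concatenates iterables: [1, 2, 7] + [20, 17, 15].
Therefore out = [1, 2, 7, 20, 17, 15].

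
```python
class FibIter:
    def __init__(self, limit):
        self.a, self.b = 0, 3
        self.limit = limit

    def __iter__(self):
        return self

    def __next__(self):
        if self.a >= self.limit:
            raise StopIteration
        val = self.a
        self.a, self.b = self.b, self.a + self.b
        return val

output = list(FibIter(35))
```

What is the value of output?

Step 1: Fibonacci-like sequence (a=0, b=3) until >= 35:
  Yield 0, then a,b = 3,3
  Yield 3, then a,b = 3,6
  Yield 3, then a,b = 6,9
  Yield 6, then a,b = 9,15
  Yield 9, then a,b = 15,24
  Yield 15, then a,b = 24,39
  Yield 24, then a,b = 39,63
Step 2: 39 >= 35, stop.
Therefore output = [0, 3, 3, 6, 9, 15, 24].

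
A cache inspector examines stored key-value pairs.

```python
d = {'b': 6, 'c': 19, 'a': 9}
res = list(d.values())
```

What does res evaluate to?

Step 1: d.values() returns the dictionary values in insertion order.
Therefore res = [6, 19, 9].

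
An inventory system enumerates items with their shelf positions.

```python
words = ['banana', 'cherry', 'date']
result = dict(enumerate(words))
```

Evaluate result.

Step 1: enumerate pairs indices with words:
  0 -> 'banana'
  1 -> 'cherry'
  2 -> 'date'
Therefore result = {0: 'banana', 1: 'cherry', 2: 'date'}.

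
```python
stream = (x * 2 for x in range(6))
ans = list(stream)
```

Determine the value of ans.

Step 1: For each x in range(6), compute x*2:
  x=0: 0*2 = 0
  x=1: 1*2 = 2
  x=2: 2*2 = 4
  x=3: 3*2 = 6
  x=4: 4*2 = 8
  x=5: 5*2 = 10
Therefore ans = [0, 2, 4, 6, 8, 10].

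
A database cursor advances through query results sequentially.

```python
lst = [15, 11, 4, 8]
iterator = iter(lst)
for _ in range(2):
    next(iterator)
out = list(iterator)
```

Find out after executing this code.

Step 1: Create iterator over [15, 11, 4, 8].
Step 2: Advance 2 positions (consuming [15, 11]).
Step 3: list() collects remaining elements: [4, 8].
Therefore out = [4, 8].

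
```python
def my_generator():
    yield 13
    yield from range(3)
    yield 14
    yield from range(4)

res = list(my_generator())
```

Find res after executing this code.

Step 1: Trace yields in order:
  yield 13
  yield 0
  yield 1
  yield 2
  yield 14
  yield 0
  yield 1
  yield 2
  yield 3
Therefore res = [13, 0, 1, 2, 14, 0, 1, 2, 3].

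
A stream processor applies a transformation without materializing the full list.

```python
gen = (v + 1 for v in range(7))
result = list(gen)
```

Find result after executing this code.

Step 1: For each v in range(7), compute v+1:
  v=0: 0+1 = 1
  v=1: 1+1 = 2
  v=2: 2+1 = 3
  v=3: 3+1 = 4
  v=4: 4+1 = 5
  v=5: 5+1 = 6
  v=6: 6+1 = 7
Therefore result = [1, 2, 3, 4, 5, 6, 7].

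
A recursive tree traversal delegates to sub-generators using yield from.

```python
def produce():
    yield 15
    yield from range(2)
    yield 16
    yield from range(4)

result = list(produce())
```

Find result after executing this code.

Step 1: Trace yields in order:
  yield 15
  yield 0
  yield 1
  yield 16
  yield 0
  yield 1
  yield 2
  yield 3
Therefore result = [15, 0, 1, 16, 0, 1, 2, 3].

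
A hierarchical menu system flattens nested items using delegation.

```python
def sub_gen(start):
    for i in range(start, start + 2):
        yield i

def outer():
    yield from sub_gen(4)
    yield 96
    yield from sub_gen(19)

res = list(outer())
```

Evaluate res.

Step 1: outer() delegates to sub_gen(4):
  yield 4
  yield 5
Step 2: yield 96
Step 3: Delegates to sub_gen(19):
  yield 19
  yield 20
Therefore res = [4, 5, 96, 19, 20].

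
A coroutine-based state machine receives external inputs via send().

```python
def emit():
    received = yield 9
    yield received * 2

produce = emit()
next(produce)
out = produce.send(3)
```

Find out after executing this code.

Step 1: next(produce) advances to first yield, producing 9.
Step 2: send(3) resumes, received = 3.
Step 3: yield received * 2 = 3 * 2 = 6.
Therefore out = 6.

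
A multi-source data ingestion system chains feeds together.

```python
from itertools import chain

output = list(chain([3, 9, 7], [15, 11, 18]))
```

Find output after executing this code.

Step 1: chain() concatenates iterables: [3, 9, 7] + [15, 11, 18].
Therefore output = [3, 9, 7, 15, 11, 18].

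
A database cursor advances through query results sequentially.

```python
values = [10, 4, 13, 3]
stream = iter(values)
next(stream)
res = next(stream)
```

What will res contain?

Step 1: Create iterator over [10, 4, 13, 3].
Step 2: next() consumes 10.
Step 3: next() returns 4.
Therefore res = 4.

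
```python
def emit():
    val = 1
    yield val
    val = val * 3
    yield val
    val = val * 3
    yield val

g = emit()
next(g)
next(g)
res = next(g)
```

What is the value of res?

Step 1: Trace through generator execution:
  Yield 1: val starts at 1, yield 1
  Yield 2: val = 1 * 3 = 3, yield 3
  Yield 3: val = 3 * 3 = 9, yield 9
Step 2: First next() gets 1, second next() gets the second value, third next() yields 9.
Therefore res = 9.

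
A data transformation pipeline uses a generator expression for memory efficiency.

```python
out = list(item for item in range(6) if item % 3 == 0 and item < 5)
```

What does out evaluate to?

Step 1: Filter range(6) where item % 3 == 0 and item < 5:
  item=0: both conditions met, included
  item=1: excluded (1 % 3 != 0)
  item=2: excluded (2 % 3 != 0)
  item=3: both conditions met, included
  item=4: excluded (4 % 3 != 0)
  item=5: excluded (5 % 3 != 0, 5 >= 5)
Therefore out = [0, 3].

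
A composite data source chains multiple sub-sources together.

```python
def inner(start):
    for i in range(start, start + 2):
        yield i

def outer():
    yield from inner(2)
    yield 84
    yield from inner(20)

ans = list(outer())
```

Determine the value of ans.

Step 1: outer() delegates to inner(2):
  yield 2
  yield 3
Step 2: yield 84
Step 3: Delegates to inner(20):
  yield 20
  yield 21
Therefore ans = [2, 3, 84, 20, 21].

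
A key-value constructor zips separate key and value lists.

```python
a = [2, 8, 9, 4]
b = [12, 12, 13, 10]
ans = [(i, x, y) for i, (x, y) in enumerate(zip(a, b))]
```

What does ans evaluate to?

Step 1: enumerate(zip(a, b)) gives index with paired elements:
  i=0: (2, 12)
  i=1: (8, 12)
  i=2: (9, 13)
  i=3: (4, 10)
Therefore ans = [(0, 2, 12), (1, 8, 12), (2, 9, 13), (3, 4, 10)].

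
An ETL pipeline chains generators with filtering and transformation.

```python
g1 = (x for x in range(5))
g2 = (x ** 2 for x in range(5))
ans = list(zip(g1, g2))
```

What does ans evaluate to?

Step 1: g1 produces [0, 1, 2, 3, 4].
Step 2: g2 produces [0, 1, 4, 9, 16].
Step 3: zip pairs them: [(0, 0), (1, 1), (2, 4), (3, 9), (4, 16)].
Therefore ans = [(0, 0), (1, 1), (2, 4), (3, 9), (4, 16)].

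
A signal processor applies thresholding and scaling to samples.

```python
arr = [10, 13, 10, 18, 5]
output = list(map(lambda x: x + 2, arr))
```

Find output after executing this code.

Step 1: Apply lambda x: x + 2 to each element:
  10 -> 12
  13 -> 15
  10 -> 12
  18 -> 20
  5 -> 7
Therefore output = [12, 15, 12, 20, 7].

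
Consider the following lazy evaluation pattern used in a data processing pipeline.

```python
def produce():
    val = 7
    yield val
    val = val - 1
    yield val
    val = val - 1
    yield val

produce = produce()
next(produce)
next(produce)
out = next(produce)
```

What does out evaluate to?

Step 1: Trace through generator execution:
  Yield 1: val starts at 7, yield 7
  Yield 2: val = 7 - 1 = 6, yield 6
  Yield 3: val = 6 - 1 = 5, yield 5
Step 2: First next() gets 7, second next() gets the second value, third next() yields 5.
Therefore out = 5.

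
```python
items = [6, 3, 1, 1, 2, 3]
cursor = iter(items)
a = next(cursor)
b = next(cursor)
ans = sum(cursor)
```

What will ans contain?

Step 1: Create iterator over [6, 3, 1, 1, 2, 3].
Step 2: a = next() = 6, b = next() = 3.
Step 3: sum() of remaining [1, 1, 2, 3] = 7.
Therefore ans = 7.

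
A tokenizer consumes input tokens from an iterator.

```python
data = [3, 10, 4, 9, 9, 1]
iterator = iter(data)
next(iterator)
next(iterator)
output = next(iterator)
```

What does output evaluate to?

Step 1: Create iterator over [3, 10, 4, 9, 9, 1].
Step 2: next() consumes 3.
Step 3: next() consumes 10.
Step 4: next() returns 4.
Therefore output = 4.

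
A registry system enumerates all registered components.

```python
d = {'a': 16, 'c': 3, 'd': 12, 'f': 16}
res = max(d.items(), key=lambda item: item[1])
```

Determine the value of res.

Step 1: Find item with maximum value:
  ('a', 16)
  ('c', 3)
  ('d', 12)
  ('f', 16)
Step 2: Maximum value is 16 at key 'a'.
Therefore res = ('a', 16).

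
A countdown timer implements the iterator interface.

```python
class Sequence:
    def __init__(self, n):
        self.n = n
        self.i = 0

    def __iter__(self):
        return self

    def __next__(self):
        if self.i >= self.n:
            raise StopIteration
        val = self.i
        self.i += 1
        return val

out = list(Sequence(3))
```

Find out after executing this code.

Step 1: Sequence(3) creates an iterator counting 0 to 2.
Step 2: list() consumes all values: [0, 1, 2].
Therefore out = [0, 1, 2].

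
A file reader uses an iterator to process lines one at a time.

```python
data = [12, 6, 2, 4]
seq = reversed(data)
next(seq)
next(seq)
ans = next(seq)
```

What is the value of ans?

Step 1: reversed([12, 6, 2, 4]) gives iterator: [4, 2, 6, 12].
Step 2: First next() = 4, second next() = 2.
Step 3: Third next() = 6.
Therefore ans = 6.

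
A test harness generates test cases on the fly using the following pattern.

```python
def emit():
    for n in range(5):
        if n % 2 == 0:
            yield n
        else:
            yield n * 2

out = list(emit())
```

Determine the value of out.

Step 1: For each n in range(5), yield n if even, else n*2:
  n=0 (even): yield 0
  n=1 (odd): yield 1*2 = 2
  n=2 (even): yield 2
  n=3 (odd): yield 3*2 = 6
  n=4 (even): yield 4
Therefore out = [0, 2, 2, 6, 4].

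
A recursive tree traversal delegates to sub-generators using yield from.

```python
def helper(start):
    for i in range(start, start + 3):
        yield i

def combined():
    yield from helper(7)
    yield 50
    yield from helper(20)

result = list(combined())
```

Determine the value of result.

Step 1: combined() delegates to helper(7):
  yield 7
  yield 8
  yield 9
Step 2: yield 50
Step 3: Delegates to helper(20):
  yield 20
  yield 21
  yield 22
Therefore result = [7, 8, 9, 50, 20, 21, 22].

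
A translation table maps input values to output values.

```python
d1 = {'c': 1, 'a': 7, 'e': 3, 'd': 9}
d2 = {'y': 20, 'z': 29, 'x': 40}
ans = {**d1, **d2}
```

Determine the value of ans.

Step 1: Merge d1 and d2 (d2 values override on key conflicts).
Step 2: d1 has keys ['c', 'a', 'e', 'd'], d2 has keys ['y', 'z', 'x'].
Therefore ans = {'c': 1, 'a': 7, 'e': 3, 'd': 9, 'y': 20, 'z': 29, 'x': 40}.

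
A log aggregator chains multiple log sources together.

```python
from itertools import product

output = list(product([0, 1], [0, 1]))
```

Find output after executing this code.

Step 1: product([0, 1], [0, 1]) gives all pairs:
  (0, 0)
  (0, 1)
  (1, 0)
  (1, 1)
Therefore output = [(0, 0), (0, 1), (1, 0), (1, 1)].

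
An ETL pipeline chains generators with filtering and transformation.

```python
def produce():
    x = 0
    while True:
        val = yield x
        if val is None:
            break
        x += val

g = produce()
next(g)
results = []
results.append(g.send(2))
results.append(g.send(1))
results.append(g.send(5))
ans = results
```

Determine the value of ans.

Step 1: next(g) -> yield 0.
Step 2: send(2) -> x = 2, yield 2.
Step 3: send(1) -> x = 3, yield 3.
Step 4: send(5) -> x = 8, yield 8.
Therefore ans = [2, 3, 8].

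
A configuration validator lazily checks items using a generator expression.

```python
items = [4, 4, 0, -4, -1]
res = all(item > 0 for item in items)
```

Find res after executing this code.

Step 1: Check item > 0 for each element in [4, 4, 0, -4, -1]:
  4 > 0: True
  4 > 0: True
  0 > 0: False
  -4 > 0: False
  -1 > 0: False
Step 2: all() returns False.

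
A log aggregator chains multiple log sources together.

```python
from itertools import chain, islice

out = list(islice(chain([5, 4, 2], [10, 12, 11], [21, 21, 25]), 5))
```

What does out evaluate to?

Step 1: chain([5, 4, 2], [10, 12, 11], [21, 21, 25]) = [5, 4, 2, 10, 12, 11, 21, 21, 25].
Step 2: islice takes first 5 elements: [5, 4, 2, 10, 12].
Therefore out = [5, 4, 2, 10, 12].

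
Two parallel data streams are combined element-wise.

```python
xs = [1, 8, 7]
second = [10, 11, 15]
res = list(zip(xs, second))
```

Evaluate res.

Step 1: zip pairs elements at same index:
  Index 0: (1, 10)
  Index 1: (8, 11)
  Index 2: (7, 15)
Therefore res = [(1, 10), (8, 11), (7, 15)].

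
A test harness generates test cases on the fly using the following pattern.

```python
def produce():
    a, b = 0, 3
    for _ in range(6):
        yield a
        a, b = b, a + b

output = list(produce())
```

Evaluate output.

Step 1: Fibonacci-like sequence starting with a=0, b=3:
  Iteration 1: yield a=0, then a,b = 3,3
  Iteration 2: yield a=3, then a,b = 3,6
  Iteration 3: yield a=3, then a,b = 6,9
  Iteration 4: yield a=6, then a,b = 9,15
  Iteration 5: yield a=9, then a,b = 15,24
  Iteration 6: yield a=15, then a,b = 24,39
Therefore output = [0, 3, 3, 6, 9, 15].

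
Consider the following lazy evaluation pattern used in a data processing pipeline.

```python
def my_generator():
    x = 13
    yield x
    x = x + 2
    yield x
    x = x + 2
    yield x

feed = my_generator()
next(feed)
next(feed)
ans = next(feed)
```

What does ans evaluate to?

Step 1: Trace through generator execution:
  Yield 1: x starts at 13, yield 13
  Yield 2: x = 13 + 2 = 15, yield 15
  Yield 3: x = 15 + 2 = 17, yield 17
Step 2: First next() gets 13, second next() gets the second value, third next() yields 17.
Therefore ans = 17.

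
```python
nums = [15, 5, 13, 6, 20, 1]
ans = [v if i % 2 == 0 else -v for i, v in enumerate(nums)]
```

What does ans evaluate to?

Step 1: For each (i, v), keep v if i is even, negate if odd:
  i=0 (even): keep 15
  i=1 (odd): negate to -5
  i=2 (even): keep 13
  i=3 (odd): negate to -6
  i=4 (even): keep 20
  i=5 (odd): negate to -1
Therefore ans = [15, -5, 13, -6, 20, -1].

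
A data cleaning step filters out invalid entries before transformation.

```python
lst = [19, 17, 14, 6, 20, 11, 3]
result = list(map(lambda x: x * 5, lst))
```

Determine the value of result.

Step 1: Apply lambda x: x * 5 to each element:
  19 -> 95
  17 -> 85
  14 -> 70
  6 -> 30
  20 -> 100
  11 -> 55
  3 -> 15
Therefore result = [95, 85, 70, 30, 100, 55, 15].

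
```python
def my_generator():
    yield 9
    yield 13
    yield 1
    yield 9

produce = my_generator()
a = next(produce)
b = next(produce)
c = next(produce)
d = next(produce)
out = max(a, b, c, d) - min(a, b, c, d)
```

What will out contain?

Step 1: Create generator and consume all values:
  a = next(produce) = 9
  b = next(produce) = 13
  c = next(produce) = 1
  d = next(produce) = 9
Step 2: max = 13, min = 1, out = 13 - 1 = 12.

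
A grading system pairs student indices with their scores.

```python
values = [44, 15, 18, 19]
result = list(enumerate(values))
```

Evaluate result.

Step 1: enumerate pairs each element with its index:
  (0, 44)
  (1, 15)
  (2, 18)
  (3, 19)
Therefore result = [(0, 44), (1, 15), (2, 18), (3, 19)].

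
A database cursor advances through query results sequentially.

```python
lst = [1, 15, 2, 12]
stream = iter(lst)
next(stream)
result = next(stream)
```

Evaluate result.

Step 1: Create iterator over [1, 15, 2, 12].
Step 2: next() consumes 1.
Step 3: next() returns 15.
Therefore result = 15.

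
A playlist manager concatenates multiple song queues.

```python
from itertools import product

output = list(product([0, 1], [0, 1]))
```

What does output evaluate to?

Step 1: product([0, 1], [0, 1]) gives all pairs:
  (0, 0)
  (0, 1)
  (1, 0)
  (1, 1)
Therefore output = [(0, 0), (0, 1), (1, 0), (1, 1)].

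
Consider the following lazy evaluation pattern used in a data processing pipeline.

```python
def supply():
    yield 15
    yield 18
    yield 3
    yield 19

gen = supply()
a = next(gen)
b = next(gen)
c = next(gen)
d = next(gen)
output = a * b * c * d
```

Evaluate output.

Step 1: Create generator and consume all values:
  a = next(gen) = 15
  b = next(gen) = 18
  c = next(gen) = 3
  d = next(gen) = 19
Step 2: output = 15 * 18 * 3 * 19 = 15390.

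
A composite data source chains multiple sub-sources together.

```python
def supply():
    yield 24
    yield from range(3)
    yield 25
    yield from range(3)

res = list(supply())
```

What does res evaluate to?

Step 1: Trace yields in order:
  yield 24
  yield 0
  yield 1
  yield 2
  yield 25
  yield 0
  yield 1
  yield 2
Therefore res = [24, 0, 1, 2, 25, 0, 1, 2].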